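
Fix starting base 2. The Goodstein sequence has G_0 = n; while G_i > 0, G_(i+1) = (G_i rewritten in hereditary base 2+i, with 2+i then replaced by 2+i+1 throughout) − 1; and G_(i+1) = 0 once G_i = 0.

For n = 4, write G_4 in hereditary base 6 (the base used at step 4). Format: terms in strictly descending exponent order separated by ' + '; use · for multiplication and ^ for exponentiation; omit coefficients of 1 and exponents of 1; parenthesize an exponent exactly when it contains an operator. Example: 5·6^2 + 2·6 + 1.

2·6^2 + 6 + 5

step 0: 4 = 2^2; sub 3 for 2: 3^3; = 27; G_1 = 27−1 = 26
step 1: 26 = 2·3^2 + 2·3 + 2; sub 4 for 3: 2·4^2 + 2·4 + 2; = 42; G_2 = 42−1 = 41
step 2: 41 = 2·4^2 + 2·4 + 1; sub 5 for 4: 2·5^2 + 2·5 + 1; = 61; G_3 = 61−1 = 60
step 3: 60 = 2·5^2 + 2·5; sub 6 for 5: 2·6^2 + 2·6; = 84; G_4 = 84−1 = 83
step 4: 83 = 2·6^2 + 6 + 5; sub 7 for 6: 2·7^2 + 7 + 5; = 110; G_5 = 110−1 = 109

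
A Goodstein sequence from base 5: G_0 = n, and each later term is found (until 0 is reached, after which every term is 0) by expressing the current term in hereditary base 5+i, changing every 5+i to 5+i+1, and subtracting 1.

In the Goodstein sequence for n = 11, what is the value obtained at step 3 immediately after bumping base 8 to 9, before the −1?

(0) 11|_5 = 2·5 + 1 ↦ 2·6 + 1|_6 = 13 ⇒ 12
(1) 12|_6 = 2·6 ↦ 2·7|_7 = 14 ⇒ 13
(2) 13|_7 = 7 + 6 ↦ 8 + 6|_8 = 14 ⇒ 13
(3) 13|_8 = 8 + 5 ↦ 9 + 5|_9 = 14 ⇒ 13

14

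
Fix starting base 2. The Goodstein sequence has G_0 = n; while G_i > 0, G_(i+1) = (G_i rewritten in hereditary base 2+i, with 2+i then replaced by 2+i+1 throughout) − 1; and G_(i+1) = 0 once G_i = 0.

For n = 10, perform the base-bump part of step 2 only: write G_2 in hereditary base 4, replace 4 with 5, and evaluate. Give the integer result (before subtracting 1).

G_0 = 10. HB_2(10) = 2^(2 + 1) + 2. Bump = 84. G_1 = 83.
G_1 = 83. HB_3(83) = 3^(3 + 1) + 2. Bump = 1026. G_2 = 1025.

15626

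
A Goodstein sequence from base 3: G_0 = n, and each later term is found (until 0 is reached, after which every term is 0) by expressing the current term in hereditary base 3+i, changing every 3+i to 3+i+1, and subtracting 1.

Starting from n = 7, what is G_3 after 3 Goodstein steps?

[0] 7 ≡ 2·3 + 1 (base 3). Lift 4: 9. −1: 8.
[1] 8 ≡ 2·4 (base 4). Lift 5: 10. −1: 9.
[2] 9 ≡ 5 + 4 (base 5). Lift 6: 10. −1: 9.
[3] 9 ≡ 6 + 3 (base 6). Lift 7: 10. −1: 9.

9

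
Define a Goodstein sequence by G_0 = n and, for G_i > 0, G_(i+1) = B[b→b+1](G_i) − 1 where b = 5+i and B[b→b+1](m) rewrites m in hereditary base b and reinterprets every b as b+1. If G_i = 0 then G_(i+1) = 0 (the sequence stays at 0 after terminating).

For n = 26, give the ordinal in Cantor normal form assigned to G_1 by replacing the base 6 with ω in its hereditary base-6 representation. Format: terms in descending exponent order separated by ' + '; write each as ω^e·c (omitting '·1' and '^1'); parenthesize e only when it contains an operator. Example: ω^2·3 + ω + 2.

G_0 = 26. HB_5(26) = 5^2 + 1. Bump = 37. G_1 = 36.
G_1 = 36. HB_6(36) = 6^2. Bump = 49. G_2 = 48.

ω^2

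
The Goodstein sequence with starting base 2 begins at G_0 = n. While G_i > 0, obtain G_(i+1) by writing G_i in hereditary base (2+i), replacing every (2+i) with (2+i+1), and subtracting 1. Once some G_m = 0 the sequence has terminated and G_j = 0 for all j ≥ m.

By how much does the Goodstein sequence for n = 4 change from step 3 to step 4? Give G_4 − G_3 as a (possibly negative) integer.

(0) 4|_2 = 2^2 ↦ 3^3|_3 = 27 ⇒ 26
(1) 26|_3 = 2·3^2 + 2·3 + 2 ↦ 2·4^2 + 2·4 + 2|_4 = 42 ⇒ 41
(2) 41|_4 = 2·4^2 + 2·4 + 1 ↦ 2·5^2 + 2·5 + 1|_5 = 61 ⇒ 60
(3) 60|_5 = 2·5^2 + 2·5 ↦ 2·6^2 + 2·6|_6 = 84 ⇒ 83

23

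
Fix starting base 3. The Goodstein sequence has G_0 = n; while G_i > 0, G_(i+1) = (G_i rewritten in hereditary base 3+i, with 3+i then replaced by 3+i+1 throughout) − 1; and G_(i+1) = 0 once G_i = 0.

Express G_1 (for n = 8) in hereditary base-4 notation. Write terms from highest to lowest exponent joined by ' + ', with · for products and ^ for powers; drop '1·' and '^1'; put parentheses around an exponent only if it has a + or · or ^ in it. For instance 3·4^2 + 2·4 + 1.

2·4 + 1

[0] 8 ≡ 2·3 + 2 (base 3). Lift 4: 10. −1: 9.
[1] 9 ≡ 2·4 + 1 (base 4). Lift 5: 11. −1: 10.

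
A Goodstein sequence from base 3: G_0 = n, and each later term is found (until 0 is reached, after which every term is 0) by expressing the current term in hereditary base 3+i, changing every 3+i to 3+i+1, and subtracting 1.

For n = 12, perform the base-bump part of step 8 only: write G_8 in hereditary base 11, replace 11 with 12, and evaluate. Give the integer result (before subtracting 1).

88

G_0 = 12. HB_3(12) = 3^2 + 3. Bump = 20. G_1 = 19.
G_1 = 19. HB_4(19) = 4^2 + 3. Bump = 28. G_2 = 27.
G_2 = 27. HB_5(27) = 5^2 + 2. Bump = 38. G_3 = 37.
G_3 = 37. HB_6(37) = 6^2 + 1. Bump = 50. G_4 = 49.
G_4 = 49. HB_7(49) = 7^2. Bump = 64. G_5 = 63.
G_5 = 63. HB_8(63) = 7·8 + 7. Bump = 70. G_6 = 69.
G_6 = 69. HB_9(69) = 7·9 + 6. Bump = 76. G_7 = 75.
G_7 = 75. HB_10(75) = 7·10 + 5. Bump = 82. G_8 = 81.
G_8 = 81. HB_11(81) = 7·11 + 4. Bump = 88. G_9 = 87.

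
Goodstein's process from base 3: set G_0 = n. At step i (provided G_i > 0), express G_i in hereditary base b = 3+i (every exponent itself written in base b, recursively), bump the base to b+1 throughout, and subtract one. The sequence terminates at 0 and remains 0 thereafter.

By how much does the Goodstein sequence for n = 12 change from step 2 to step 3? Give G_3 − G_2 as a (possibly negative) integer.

10

(0) 12|_3 = 3^2 + 3 ↦ 4^2 + 4|_4 = 20 ⇒ 19
(1) 19|_4 = 4^2 + 3 ↦ 5^2 + 3|_5 = 28 ⇒ 27
(2) 27|_5 = 5^2 + 2 ↦ 6^2 + 2|_6 = 38 ⇒ 37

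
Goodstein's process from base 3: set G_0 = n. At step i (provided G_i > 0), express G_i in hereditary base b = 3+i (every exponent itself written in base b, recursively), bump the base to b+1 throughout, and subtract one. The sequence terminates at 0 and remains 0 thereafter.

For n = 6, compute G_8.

4

i=0: 6 = 2·3 (b=3); 3→4: 2·4 = 8; 8−1 = 7
i=1: 7 = 4 + 3 (b=4); 4→5: 5 + 3 = 8; 8−1 = 7
i=2: 7 = 5 + 2 (b=5); 5→6: 6 + 2 = 8; 8−1 = 7
i=3: 7 = 6 + 1 (b=6); 6→7: 7 + 1 = 8; 8−1 = 7
i=4: 7 = 7 (b=7); 7→8: 8 = 8; 8−1 = 7
i=5: 7 = 7 (b=8); 8→9: 7 = 7; 7−1 = 6
i=6: 6 = 6 (b=9); 9→10: 6 = 6; 6−1 = 5
i=7: 5 = 5 (b=10); 10→11: 5 = 5; 5−1 = 4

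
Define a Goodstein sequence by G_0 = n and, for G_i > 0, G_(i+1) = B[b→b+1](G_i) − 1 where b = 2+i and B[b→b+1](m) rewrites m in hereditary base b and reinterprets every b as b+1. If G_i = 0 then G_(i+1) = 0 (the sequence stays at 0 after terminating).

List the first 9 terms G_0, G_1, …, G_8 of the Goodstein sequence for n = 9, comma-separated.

9, 81, 1023, 9842, 140743, 2471826, 50333399, 1162263921, 30000003325

9 —HB2→ 2^(2 + 1) + 1 —bump→ 3^(3 + 1) + 1 = 82 —(−1)→ 81
81 —HB3→ 3^(3 + 1) —bump→ 4^(4 + 1) = 1024 —(−1)→ 1023
1023 —HB4→ 3·4^4 + 3·4^3 + 3·4^2 + 3·4 + 3 —bump→ 3·5^5 + 3·5^3 + 3·5^2 + 3·5 + 3 = 9843 —(−1)→ 9842
9842 —HB5→ 3·5^5 + 3·5^3 + 3·5^2 + 3·5 + 2 —bump→ 3·6^6 + 3·6^3 + 3·6^2 + 3·6 + 2 = 140744 —(−1)→ 140743
140743 —HB6→ 3·6^6 + 3·6^3 + 3·6^2 + 3·6 + 1 —bump→ 3·7^7 + 3·7^3 + 3·7^2 + 3·7 + 1 = 2471827 —(−1)→ 2471826
2471826 —HB7→ 3·7^7 + 3·7^3 + 3·7^2 + 3·7 —bump→ 3·8^8 + 3·8^3 + 3·8^2 + 3·8 = 50333400 —(−1)→ 50333399
50333399 —HB8→ 3·8^8 + 3·8^3 + 3·8^2 + 2·8 + 7 —bump→ 3·9^9 + 3·9^3 + 3·9^2 + 2·9 + 7 = 1162263922 —(−1)→ 1162263921
1162263921 —HB9→ 3·9^9 + 3·9^3 + 3·9^2 + 2·9 + 6 —bump→ 3·10^10 + 3·10^3 + 3·10^2 + 2·10 + 6 = 30000003326 —(−1)→ 30000003325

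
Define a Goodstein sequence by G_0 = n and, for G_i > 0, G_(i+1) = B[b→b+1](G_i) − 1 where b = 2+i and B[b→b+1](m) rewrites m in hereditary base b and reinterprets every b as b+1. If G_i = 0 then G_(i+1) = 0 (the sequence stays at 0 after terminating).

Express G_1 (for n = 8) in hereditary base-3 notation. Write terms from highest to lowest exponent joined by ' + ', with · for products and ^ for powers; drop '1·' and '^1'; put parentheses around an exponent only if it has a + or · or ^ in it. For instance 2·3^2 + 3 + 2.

2·3^3 + 2·3^2 + 2·3 + 2

8 —HB2→ 2^(2 + 1) —bump→ 3^(3 + 1) = 81 —(−1)→ 80
80 —HB3→ 2·3^3 + 2·3^2 + 2·3 + 2 —bump→ 2·4^4 + 2·4^2 + 2·4 + 2 = 554 —(−1)→ 553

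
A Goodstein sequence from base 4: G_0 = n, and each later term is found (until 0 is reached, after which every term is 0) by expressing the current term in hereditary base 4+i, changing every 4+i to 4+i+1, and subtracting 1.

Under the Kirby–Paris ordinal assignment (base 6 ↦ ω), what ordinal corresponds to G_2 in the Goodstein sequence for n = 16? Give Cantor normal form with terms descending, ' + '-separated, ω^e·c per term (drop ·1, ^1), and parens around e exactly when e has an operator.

G_0 = 16. HB_4(16) = 4^2. Bump = 25. G_1 = 24.
G_1 = 24. HB_5(24) = 4·5 + 4. Bump = 28. G_2 = 27.
G_2 = 27. HB_6(27) = 4·6 + 3. Bump = 31. G_3 = 30.

ω·4 + 3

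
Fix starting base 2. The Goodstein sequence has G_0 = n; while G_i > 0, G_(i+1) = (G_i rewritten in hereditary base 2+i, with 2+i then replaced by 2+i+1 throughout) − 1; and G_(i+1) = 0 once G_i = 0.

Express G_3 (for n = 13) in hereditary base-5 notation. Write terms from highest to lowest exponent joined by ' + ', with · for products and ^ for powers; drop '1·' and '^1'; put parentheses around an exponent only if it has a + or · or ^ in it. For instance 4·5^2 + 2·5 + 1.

5^(5 + 1) + 3·5^3 + 3·5^2 + 3·5 + 2

13 —HB2→ 2^(2 + 1) + 2^2 + 1 —bump→ 3^(3 + 1) + 3^3 + 1 = 109 —(−1)→ 108
108 —HB3→ 3^(3 + 1) + 3^3 —bump→ 4^(4 + 1) + 4^4 = 1280 —(−1)→ 1279
1279 —HB4→ 4^(4 + 1) + 3·4^3 + 3·4^2 + 3·4 + 3 —bump→ 5^(5 + 1) + 3·5^3 + 3·5^2 + 3·5 + 3 = 16093 —(−1)→ 16092
16092 —HB5→ 5^(5 + 1) + 3·5^3 + 3·5^2 + 3·5 + 2 —bump→ 6^(6 + 1) + 3·6^3 + 3·6^2 + 3·6 + 2 = 280712 —(−1)→ 280711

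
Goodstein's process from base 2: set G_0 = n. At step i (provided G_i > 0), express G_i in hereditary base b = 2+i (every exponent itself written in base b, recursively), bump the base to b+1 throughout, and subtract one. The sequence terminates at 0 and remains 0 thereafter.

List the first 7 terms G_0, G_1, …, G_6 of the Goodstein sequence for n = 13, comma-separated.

13, 108, 1279, 16092, 280711, 5765998, 134219479

base 2: 13 = 2^(2 + 1) + 2^2 + 1; at 3: 3^(3 + 1) + 3^3 + 1 = 109; next = 108
base 3: 108 = 3^(3 + 1) + 3^3; at 4: 4^(4 + 1) + 4^4 = 1280; next = 1279
base 4: 1279 = 4^(4 + 1) + 3·4^3 + 3·4^2 + 3·4 + 3; at 5: 5^(5 + 1) + 3·5^3 + 3·5^2 + 3·5 + 3 = 16093; next = 16092
base 5: 16092 = 5^(5 + 1) + 3·5^3 + 3·5^2 + 3·5 + 2; at 6: 6^(6 + 1) + 3·6^3 + 3·6^2 + 3·6 + 2 = 280712; next = 280711
base 6: 280711 = 6^(6 + 1) + 3·6^3 + 3·6^2 + 3·6 + 1; at 7: 7^(7 + 1) + 3·7^3 + 3·7^2 + 3·7 + 1 = 5765999; next = 5765998
base 7: 5765998 = 7^(7 + 1) + 3·7^3 + 3·7^2 + 3·7; at 8: 8^(8 + 1) + 3·8^3 + 3·8^2 + 3·8 = 134219480; next = 134219479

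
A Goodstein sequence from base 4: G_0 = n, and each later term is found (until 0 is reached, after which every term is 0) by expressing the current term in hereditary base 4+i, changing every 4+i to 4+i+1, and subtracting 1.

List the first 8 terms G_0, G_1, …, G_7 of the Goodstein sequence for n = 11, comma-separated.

G_0=11  [base 4] 2·4 + 3  →[4↦5]→  2·5 + 3 = 13  −1 ⇒ G_1=12
G_1=12  [base 5] 2·5 + 2  →[5↦6]→  2·6 + 2 = 14  −1 ⇒ G_2=13
G_2=13  [base 6] 2·6 + 1  →[6↦7]→  2·7 + 1 = 15  −1 ⇒ G_3=14
G_3=14  [base 7] 2·7  →[7↦8]→  2·8 = 16  −1 ⇒ G_4=15
G_4=15  [base 8] 8 + 7  →[8↦9]→  9 + 7 = 16  −1 ⇒ G_5=15
G_5=15  [base 9] 9 + 6  →[9↦10]→  10 + 6 = 16  −1 ⇒ G_6=15
G_6=15  [base 10] 10 + 5  →[10↦11]→  11 + 5 = 16  −1 ⇒ G_7=15

11, 12, 13, 14, 15, 15, 15, 15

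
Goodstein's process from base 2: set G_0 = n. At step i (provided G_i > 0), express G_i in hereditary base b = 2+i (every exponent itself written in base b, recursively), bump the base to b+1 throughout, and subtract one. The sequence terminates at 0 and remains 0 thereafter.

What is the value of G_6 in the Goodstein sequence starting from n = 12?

134217867

[0] 12 ≡ 2^(2 + 1) + 2^2 (base 2). Lift 3: 108. −1: 107.
[1] 107 ≡ 3^(3 + 1) + 2·3^2 + 2·3 + 2 (base 3). Lift 4: 1066. −1: 1065.
[2] 1065 ≡ 4^(4 + 1) + 2·4^2 + 2·4 + 1 (base 4). Lift 5: 15686. −1: 15685.
[3] 15685 ≡ 5^(5 + 1) + 2·5^2 + 2·5 (base 5). Lift 6: 280020. −1: 280019.
[4] 280019 ≡ 6^(6 + 1) + 2·6^2 + 6 + 5 (base 6). Lift 7: 5764911. −1: 5764910.
[5] 5764910 ≡ 7^(7 + 1) + 2·7^2 + 7 + 4 (base 7). Lift 8: 134217868. −1: 134217867.
[6] 134217867 ≡ 8^(8 + 1) + 2·8^2 + 8 + 3 (base 8). Lift 9: 3486784575. −1: 3486784574.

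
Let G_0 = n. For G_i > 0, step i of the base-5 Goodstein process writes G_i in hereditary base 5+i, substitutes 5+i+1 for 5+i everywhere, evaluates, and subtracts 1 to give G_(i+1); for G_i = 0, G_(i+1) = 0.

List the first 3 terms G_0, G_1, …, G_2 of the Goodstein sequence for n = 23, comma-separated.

[0] 23 ≡ 4·5 + 3 (base 5). Lift 6: 27. −1: 26.
[1] 26 ≡ 4·6 + 2 (base 6). Lift 7: 30. −1: 29.

23, 26, 29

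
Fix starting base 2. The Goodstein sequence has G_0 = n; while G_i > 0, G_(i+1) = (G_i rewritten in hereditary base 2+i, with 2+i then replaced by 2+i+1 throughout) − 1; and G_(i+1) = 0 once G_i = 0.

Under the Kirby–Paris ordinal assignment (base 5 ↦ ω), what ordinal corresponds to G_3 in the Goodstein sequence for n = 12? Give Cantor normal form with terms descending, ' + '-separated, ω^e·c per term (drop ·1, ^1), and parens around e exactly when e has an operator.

step 0: 12 = 2^(2 + 1) + 2^2; sub 3 for 2: 3^(3 + 1) + 3^3; = 108; G_1 = 108−1 = 107
step 1: 107 = 3^(3 + 1) + 2·3^2 + 2·3 + 2; sub 4 for 3: 4^(4 + 1) + 2·4^2 + 2·4 + 2; = 1066; G_2 = 1066−1 = 1065
step 2: 1065 = 4^(4 + 1) + 2·4^2 + 2·4 + 1; sub 5 for 4: 5^(5 + 1) + 2·5^2 + 2·5 + 1; = 15686; G_3 = 15686−1 = 15685
step 3: 15685 = 5^(5 + 1) + 2·5^2 + 2·5; sub 6 for 5: 6^(6 + 1) + 2·6^2 + 2·6; = 280020; G_4 = 280020−1 = 280019

ω^(ω + 1) + ω^2·2 + ω·2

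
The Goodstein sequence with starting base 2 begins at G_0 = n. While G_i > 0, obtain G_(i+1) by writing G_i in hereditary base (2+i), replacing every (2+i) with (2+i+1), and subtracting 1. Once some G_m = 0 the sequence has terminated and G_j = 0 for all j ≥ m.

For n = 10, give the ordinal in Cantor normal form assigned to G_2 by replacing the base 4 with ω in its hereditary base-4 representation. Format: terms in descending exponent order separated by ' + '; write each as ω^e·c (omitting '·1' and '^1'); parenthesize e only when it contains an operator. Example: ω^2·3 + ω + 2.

ω^(ω + 1) + 1

(0) 10|_2 = 2^(2 + 1) + 2 ↦ 3^(3 + 1) + 3|_3 = 84 ⇒ 83
(1) 83|_3 = 3^(3 + 1) + 2 ↦ 4^(4 + 1) + 2|_4 = 1026 ⇒ 1025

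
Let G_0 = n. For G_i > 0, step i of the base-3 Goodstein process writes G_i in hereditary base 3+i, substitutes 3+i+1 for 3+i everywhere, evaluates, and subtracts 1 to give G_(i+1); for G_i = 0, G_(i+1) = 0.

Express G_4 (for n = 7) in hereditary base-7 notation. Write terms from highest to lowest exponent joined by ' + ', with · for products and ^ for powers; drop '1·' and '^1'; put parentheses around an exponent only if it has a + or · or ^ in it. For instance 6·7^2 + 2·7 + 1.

7 + 2

step 0: 7 = 2·3 + 1; sub 4 for 3: 2·4 + 1; = 9; G_1 = 9−1 = 8
step 1: 8 = 2·4; sub 5 for 4: 2·5; = 10; G_2 = 10−1 = 9
step 2: 9 = 5 + 4; sub 6 for 5: 6 + 4; = 10; G_3 = 10−1 = 9
step 3: 9 = 6 + 3; sub 7 for 6: 7 + 3; = 10; G_4 = 10−1 = 9
step 4: 9 = 7 + 2; sub 8 for 7: 8 + 2; = 10; G_5 = 10−1 = 9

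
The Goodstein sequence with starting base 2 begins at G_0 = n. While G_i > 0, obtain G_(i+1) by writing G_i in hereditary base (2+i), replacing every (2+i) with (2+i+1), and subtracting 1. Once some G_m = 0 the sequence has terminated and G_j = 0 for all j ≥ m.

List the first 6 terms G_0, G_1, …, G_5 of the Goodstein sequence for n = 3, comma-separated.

3, 3, 3, 2, 1, 0

3 —HB2→ 2 + 1 —bump→ 3 + 1 = 4 —(−1)→ 3
3 —HB3→ 3 —bump→ 4 = 4 —(−1)→ 3
3 —HB4→ 3 —bump→ 3 = 3 —(−1)→ 2
2 —HB5→ 2 —bump→ 2 = 2 —(−1)→ 1
1 —HB6→ 1 —bump→ 1 = 1 —(−1)→ 0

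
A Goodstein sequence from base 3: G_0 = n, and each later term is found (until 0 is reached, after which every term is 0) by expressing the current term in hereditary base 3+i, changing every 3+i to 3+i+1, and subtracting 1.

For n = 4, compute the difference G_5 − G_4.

-1

(0) 4|_3 = 3 + 1 ↦ 4 + 1|_4 = 5 ⇒ 4
(1) 4|_4 = 4 ↦ 5|_5 = 5 ⇒ 4
(2) 4|_5 = 4 ↦ 4|_6 = 4 ⇒ 3
(3) 3|_6 = 3 ↦ 3|_7 = 3 ⇒ 2
(4) 2|_7 = 2 ↦ 2|_8 = 2 ⇒ 1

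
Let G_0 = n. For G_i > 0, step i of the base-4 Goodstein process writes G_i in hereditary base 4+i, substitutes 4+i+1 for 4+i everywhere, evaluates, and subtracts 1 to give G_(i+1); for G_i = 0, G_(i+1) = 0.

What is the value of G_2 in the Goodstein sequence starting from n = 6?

(0) 6|_4 = 4 + 2 ↦ 5 + 2|_5 = 7 ⇒ 6
(1) 6|_5 = 5 + 1 ↦ 6 + 1|_6 = 7 ⇒ 6
(2) 6|_6 = 6 ↦ 7|_7 = 7 ⇒ 6

6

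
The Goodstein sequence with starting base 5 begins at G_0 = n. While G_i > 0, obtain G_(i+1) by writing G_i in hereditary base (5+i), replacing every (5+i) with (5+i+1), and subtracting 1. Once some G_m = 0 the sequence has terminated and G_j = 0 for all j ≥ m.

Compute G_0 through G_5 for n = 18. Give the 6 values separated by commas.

18, 20, 22, 24, 26, 27

G_0 = 18. HB_5(18) = 3·5 + 3. Bump = 21. G_1 = 20.
G_1 = 20. HB_6(20) = 3·6 + 2. Bump = 23. G_2 = 22.
G_2 = 22. HB_7(22) = 3·7 + 1. Bump = 25. G_3 = 24.
G_3 = 24. HB_8(24) = 3·8. Bump = 27. G_4 = 26.
G_4 = 26. HB_9(26) = 2·9 + 8. Bump = 28. G_5 = 27.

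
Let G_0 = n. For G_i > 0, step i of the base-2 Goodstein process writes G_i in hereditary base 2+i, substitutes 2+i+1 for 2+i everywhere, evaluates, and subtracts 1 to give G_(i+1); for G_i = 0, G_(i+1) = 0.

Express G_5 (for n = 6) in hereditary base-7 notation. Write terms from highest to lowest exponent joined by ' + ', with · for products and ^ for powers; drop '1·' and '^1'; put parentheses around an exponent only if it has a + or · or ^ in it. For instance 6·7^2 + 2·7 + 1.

5·7^5 + 5·7^4 + 5·7^3 + 5·7^2 + 5·7 + 4

base 2: 6 = 2^2 + 2; at 3: 3^3 + 3 = 30; next = 29
base 3: 29 = 3^3 + 2; at 4: 4^4 + 2 = 258; next = 257
base 4: 257 = 4^4 + 1; at 5: 5^5 + 1 = 3126; next = 3125
base 5: 3125 = 5^5; at 6: 6^6 = 46656; next = 46655
base 6: 46655 = 5·6^5 + 5·6^4 + 5·6^3 + 5·6^2 + 5·6 + 5; at 7: 5·7^5 + 5·7^4 + 5·7^3 + 5·7^2 + 5·7 + 5 = 98040; next = 98039
base 7: 98039 = 5·7^5 + 5·7^4 + 5·7^3 + 5·7^2 + 5·7 + 4; at 8: 5·8^5 + 5·8^4 + 5·8^3 + 5·8^2 + 5·8 + 4 = 187244; next = 187243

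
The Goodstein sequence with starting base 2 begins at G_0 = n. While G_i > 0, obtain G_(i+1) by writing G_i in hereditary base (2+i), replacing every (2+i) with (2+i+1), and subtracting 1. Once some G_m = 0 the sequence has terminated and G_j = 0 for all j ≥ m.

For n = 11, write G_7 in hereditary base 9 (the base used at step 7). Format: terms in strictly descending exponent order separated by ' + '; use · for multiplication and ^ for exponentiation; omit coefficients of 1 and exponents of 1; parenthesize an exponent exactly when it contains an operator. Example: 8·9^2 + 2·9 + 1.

7·9^9 + 7·9^7 + 7·9^6 + 7·9^5 + 7·9^4 + 7·9^3 + 7·9^2 + 7·9 + 6

G_0=11  [base 2] 2^(2 + 1) + 2 + 1  →[2↦3]→  3^(3 + 1) + 3 + 1 = 85  −1 ⇒ G_1=84
G_1=84  [base 3] 3^(3 + 1) + 3  →[3↦4]→  4^(4 + 1) + 4 = 1028  −1 ⇒ G_2=1027
G_2=1027  [base 4] 4^(4 + 1) + 3  →[4↦5]→  5^(5 + 1) + 3 = 15628  −1 ⇒ G_3=15627
G_3=15627  [base 5] 5^(5 + 1) + 2  →[5↦6]→  6^(6 + 1) + 2 = 279938  −1 ⇒ G_4=279937
G_4=279937  [base 6] 6^(6 + 1) + 1  →[6↦7]→  7^(7 + 1) + 1 = 5764802  −1 ⇒ G_5=5764801
G_5=5764801  [base 7] 7^(7 + 1)  →[7↦8]→  8^(8 + 1) = 134217728  −1 ⇒ G_6=134217727
G_6=134217727  [base 8] 7·8^8 + 7·8^7 + 7·8^6 + 7·8^5 + 7·8^4 + 7·8^3 + 7·8^2 + 7·8 + 7  →[8↦9]→  7·9^9 + 7·9^7 + 7·9^6 + 7·9^5 + 7·9^4 + 7·9^3 + 7·9^2 + 7·9 + 7 = 2749609303  −1 ⇒ G_7=2749609302
G_7=2749609302  [base 9] 7·9^9 + 7·9^7 + 7·9^6 + 7·9^5 + 7·9^4 + 7·9^3 + 7·9^2 + 7·9 + 6  →[9↦10]→  7·10^10 + 7·10^7 + 7·10^6 + 7·10^5 + 7·10^4 + 7·10^3 + 7·10^2 + 7·10 + 6 = 70077777776  −1 ⇒ G_8=70077777775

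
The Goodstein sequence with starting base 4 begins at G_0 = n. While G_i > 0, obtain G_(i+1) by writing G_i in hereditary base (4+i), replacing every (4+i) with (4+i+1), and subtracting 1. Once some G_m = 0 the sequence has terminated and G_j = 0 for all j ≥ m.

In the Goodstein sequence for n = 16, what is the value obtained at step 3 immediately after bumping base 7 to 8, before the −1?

G_0 = 16. HB_4(16) = 4^2. Bump = 25. G_1 = 24.
G_1 = 24. HB_5(24) = 4·5 + 4. Bump = 28. G_2 = 27.
G_2 = 27. HB_6(27) = 4·6 + 3. Bump = 31. G_3 = 30.
G_3 = 30. HB_7(30) = 4·7 + 2. Bump = 34. G_4 = 33.

34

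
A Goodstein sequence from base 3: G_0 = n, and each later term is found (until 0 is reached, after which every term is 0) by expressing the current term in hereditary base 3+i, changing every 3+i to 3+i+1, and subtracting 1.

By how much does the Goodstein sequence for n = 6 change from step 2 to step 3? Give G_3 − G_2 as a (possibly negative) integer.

0

6 —HB3→ 2·3 —bump→ 2·4 = 8 —(−1)→ 7
7 —HB4→ 4 + 3 —bump→ 5 + 3 = 8 —(−1)→ 7
7 —HB5→ 5 + 2 —bump→ 6 + 2 = 8 —(−1)→ 7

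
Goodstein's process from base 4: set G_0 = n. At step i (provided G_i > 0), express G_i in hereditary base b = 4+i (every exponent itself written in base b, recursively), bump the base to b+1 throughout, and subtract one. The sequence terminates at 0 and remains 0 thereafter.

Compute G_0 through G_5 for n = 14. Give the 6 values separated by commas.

step 0: 14 = 3·4 + 2; sub 5 for 4: 3·5 + 2; = 17; G_1 = 17−1 = 16
step 1: 16 = 3·5 + 1; sub 6 for 5: 3·6 + 1; = 19; G_2 = 19−1 = 18
step 2: 18 = 3·6; sub 7 for 6: 3·7; = 21; G_3 = 21−1 = 20
step 3: 20 = 2·7 + 6; sub 8 for 7: 2·8 + 6; = 22; G_4 = 22−1 = 21
step 4: 21 = 2·8 + 5; sub 9 for 8: 2·9 + 5; = 23; G_5 = 23−1 = 22

14, 16, 18, 20, 21, 22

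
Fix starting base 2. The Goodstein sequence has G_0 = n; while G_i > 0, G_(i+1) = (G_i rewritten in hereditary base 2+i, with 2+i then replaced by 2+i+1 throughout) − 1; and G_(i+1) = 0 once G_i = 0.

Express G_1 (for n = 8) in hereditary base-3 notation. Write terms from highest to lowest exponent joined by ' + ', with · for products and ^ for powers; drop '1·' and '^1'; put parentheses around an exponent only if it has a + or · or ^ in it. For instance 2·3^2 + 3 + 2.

base 2: 8 = 2^(2 + 1); at 3: 3^(3 + 1) = 81; next = 80
base 3: 80 = 2·3^3 + 2·3^2 + 2·3 + 2; at 4: 2·4^4 + 2·4^2 + 2·4 + 2 = 554; next = 553

2·3^3 + 2·3^2 + 2·3 + 2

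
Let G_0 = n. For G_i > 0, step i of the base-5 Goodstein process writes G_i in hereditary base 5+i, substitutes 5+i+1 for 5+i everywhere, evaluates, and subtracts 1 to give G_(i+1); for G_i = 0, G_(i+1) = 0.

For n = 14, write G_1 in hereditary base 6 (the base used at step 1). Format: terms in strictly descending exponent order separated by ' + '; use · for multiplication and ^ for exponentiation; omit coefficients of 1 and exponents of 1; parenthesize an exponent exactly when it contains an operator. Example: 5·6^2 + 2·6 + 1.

2·6 + 3

(0) 14|_5 = 2·5 + 4 ↦ 2·6 + 4|_6 = 16 ⇒ 15
(1) 15|_6 = 2·6 + 3 ↦ 2·7 + 3|_7 = 17 ⇒ 16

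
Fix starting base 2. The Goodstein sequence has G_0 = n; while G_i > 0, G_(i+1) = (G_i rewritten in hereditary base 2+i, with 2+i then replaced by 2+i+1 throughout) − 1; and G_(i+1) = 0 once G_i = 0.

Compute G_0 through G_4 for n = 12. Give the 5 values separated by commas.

i=0: 12 = 2^(2 + 1) + 2^2 (b=2); 2→3: 3^(3 + 1) + 3^3 = 108; 108−1 = 107
i=1: 107 = 3^(3 + 1) + 2·3^2 + 2·3 + 2 (b=3); 3→4: 4^(4 + 1) + 2·4^2 + 2·4 + 2 = 1066; 1066−1 = 1065
i=2: 1065 = 4^(4 + 1) + 2·4^2 + 2·4 + 1 (b=4); 4→5: 5^(5 + 1) + 2·5^2 + 2·5 + 1 = 15686; 15686−1 = 15685
i=3: 15685 = 5^(5 + 1) + 2·5^2 + 2·5 (b=5); 5→6: 6^(6 + 1) + 2·6^2 + 2·6 = 280020; 280020−1 = 280019

12, 107, 1065, 15685, 280019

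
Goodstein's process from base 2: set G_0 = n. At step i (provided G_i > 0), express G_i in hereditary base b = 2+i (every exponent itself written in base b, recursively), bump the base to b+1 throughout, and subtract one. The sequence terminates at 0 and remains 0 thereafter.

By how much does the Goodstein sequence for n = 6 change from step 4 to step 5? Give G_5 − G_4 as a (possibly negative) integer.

G_0=6  [base 2] 2^2 + 2  →[2↦3]→  3^3 + 3 = 30  −1 ⇒ G_1=29
G_1=29  [base 3] 3^3 + 2  →[3↦4]→  4^4 + 2 = 258  −1 ⇒ G_2=257
G_2=257  [base 4] 4^4 + 1  →[4↦5]→  5^5 + 1 = 3126  −1 ⇒ G_3=3125
G_3=3125  [base 5] 5^5  →[5↦6]→  6^6 = 46656  −1 ⇒ G_4=46655
G_4=46655  [base 6] 5·6^5 + 5·6^4 + 5·6^3 + 5·6^2 + 5·6 + 5  →[6↦7]→  5·7^5 + 5·7^4 + 5·7^3 + 5·7^2 + 5·7 + 5 = 98040  −1 ⇒ G_5=98039

51384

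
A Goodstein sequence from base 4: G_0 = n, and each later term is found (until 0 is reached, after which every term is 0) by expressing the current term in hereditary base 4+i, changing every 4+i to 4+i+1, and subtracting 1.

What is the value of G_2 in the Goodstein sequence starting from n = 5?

(0) 5|_4 = 4 + 1 ↦ 5 + 1|_5 = 6 ⇒ 5
(1) 5|_5 = 5 ↦ 6|_6 = 6 ⇒ 5
(2) 5|_6 = 5 ↦ 5|_7 = 5 ⇒ 4

5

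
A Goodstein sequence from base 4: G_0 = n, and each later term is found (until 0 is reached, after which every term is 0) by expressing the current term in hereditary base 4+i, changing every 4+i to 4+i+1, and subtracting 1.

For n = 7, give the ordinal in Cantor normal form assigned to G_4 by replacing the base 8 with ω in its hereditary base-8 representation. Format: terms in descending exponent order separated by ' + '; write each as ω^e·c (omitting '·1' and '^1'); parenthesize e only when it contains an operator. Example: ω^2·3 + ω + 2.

base 4: 7 = 4 + 3; at 5: 5 + 3 = 8; next = 7
base 5: 7 = 5 + 2; at 6: 6 + 2 = 8; next = 7
base 6: 7 = 6 + 1; at 7: 7 + 1 = 8; next = 7
base 7: 7 = 7; at 8: 8 = 8; next = 7
base 8: 7 = 7; at 9: 7 = 7; next = 6

7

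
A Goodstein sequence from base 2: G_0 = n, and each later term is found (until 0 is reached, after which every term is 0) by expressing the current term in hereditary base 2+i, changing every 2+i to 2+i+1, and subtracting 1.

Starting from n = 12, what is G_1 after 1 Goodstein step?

107

G_0 = 12. HB_2(12) = 2^(2 + 1) + 2^2. Bump = 108. G_1 = 107.
G_1 = 107. HB_3(107) = 3^(3 + 1) + 2·3^2 + 2·3 + 2. Bump = 1066. G_2 = 1065.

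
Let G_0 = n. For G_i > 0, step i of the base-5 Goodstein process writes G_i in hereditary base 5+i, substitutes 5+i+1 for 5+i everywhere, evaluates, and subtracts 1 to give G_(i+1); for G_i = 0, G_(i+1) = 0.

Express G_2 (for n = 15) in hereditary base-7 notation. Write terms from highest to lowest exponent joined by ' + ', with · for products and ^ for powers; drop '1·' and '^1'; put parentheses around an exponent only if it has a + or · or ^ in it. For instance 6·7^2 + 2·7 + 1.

2·7 + 4

i=0: 15 = 3·5 (b=5); 5→6: 3·6 = 18; 18−1 = 17
i=1: 17 = 2·6 + 5 (b=6); 6→7: 2·7 + 5 = 19; 19−1 = 18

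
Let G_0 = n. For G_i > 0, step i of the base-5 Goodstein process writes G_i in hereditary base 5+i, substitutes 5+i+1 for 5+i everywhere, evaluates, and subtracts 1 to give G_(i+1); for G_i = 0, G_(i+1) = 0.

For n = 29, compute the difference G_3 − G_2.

14

(0) 29|_5 = 5^2 + 4 ↦ 6^2 + 4|_6 = 40 ⇒ 39
(1) 39|_6 = 6^2 + 3 ↦ 7^2 + 3|_7 = 52 ⇒ 51
(2) 51|_7 = 7^2 + 2 ↦ 8^2 + 2|_8 = 66 ⇒ 65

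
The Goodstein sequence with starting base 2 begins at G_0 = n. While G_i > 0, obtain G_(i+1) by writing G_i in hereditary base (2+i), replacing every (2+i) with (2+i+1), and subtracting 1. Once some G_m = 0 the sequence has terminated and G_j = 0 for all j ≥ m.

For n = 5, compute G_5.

5 —HB2→ 2^2 + 1 —bump→ 3^3 + 1 = 28 —(−1)→ 27
27 —HB3→ 3^3 —bump→ 4^4 = 256 —(−1)→ 255
255 —HB4→ 3·4^3 + 3·4^2 + 3·4 + 3 —bump→ 3·5^3 + 3·5^2 + 3·5 + 3 = 468 —(−1)→ 467
467 —HB5→ 3·5^3 + 3·5^2 + 3·5 + 2 —bump→ 3·6^3 + 3·6^2 + 3·6 + 2 = 776 —(−1)→ 775
775 —HB6→ 3·6^3 + 3·6^2 + 3·6 + 1 —bump→ 3·7^3 + 3·7^2 + 3·7 + 1 = 1198 —(−1)→ 1197
1197 —HB7→ 3·7^3 + 3·7^2 + 3·7 —bump→ 3·8^3 + 3·8^2 + 3·8 = 1752 —(−1)→ 1751

1197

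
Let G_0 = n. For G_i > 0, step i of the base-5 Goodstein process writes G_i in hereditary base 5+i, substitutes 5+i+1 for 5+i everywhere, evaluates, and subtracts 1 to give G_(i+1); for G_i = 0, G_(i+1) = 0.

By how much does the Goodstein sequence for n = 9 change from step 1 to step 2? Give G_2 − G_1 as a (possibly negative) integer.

0

step 0: 9 = 5 + 4; sub 6 for 5: 6 + 4; = 10; G_1 = 10−1 = 9
step 1: 9 = 6 + 3; sub 7 for 6: 7 + 3; = 10; G_2 = 10−1 = 9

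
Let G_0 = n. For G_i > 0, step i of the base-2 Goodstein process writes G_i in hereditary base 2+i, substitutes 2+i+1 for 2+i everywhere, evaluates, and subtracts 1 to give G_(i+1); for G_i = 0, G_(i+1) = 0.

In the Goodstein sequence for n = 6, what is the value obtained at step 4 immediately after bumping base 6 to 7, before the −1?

98040

6 —HB2→ 2^2 + 2 —bump→ 3^3 + 3 = 30 —(−1)→ 29
29 —HB3→ 3^3 + 2 —bump→ 4^4 + 2 = 258 —(−1)→ 257
257 —HB4→ 4^4 + 1 —bump→ 5^5 + 1 = 3126 —(−1)→ 3125
3125 —HB5→ 5^5 —bump→ 6^6 = 46656 —(−1)→ 46655
46655 —HB6→ 5·6^5 + 5·6^4 + 5·6^3 + 5·6^2 + 5·6 + 5 —bump→ 5·7^5 + 5·7^4 + 5·7^3 + 5·7^2 + 5·7 + 5 = 98040 —(−1)→ 98039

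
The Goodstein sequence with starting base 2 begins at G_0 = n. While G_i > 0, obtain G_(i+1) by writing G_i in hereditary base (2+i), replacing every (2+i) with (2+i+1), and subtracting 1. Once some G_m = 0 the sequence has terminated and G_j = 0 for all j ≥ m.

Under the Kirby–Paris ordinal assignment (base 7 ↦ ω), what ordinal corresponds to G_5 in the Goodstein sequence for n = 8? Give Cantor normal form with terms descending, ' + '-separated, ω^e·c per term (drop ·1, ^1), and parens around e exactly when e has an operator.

G_0 = 8. HB_2(8) = 2^(2 + 1). Bump = 81. G_1 = 80.
G_1 = 80. HB_3(80) = 2·3^3 + 2·3^2 + 2·3 + 2. Bump = 554. G_2 = 553.
G_2 = 553. HB_4(553) = 2·4^4 + 2·4^2 + 2·4 + 1. Bump = 6311. G_3 = 6310.
G_3 = 6310. HB_5(6310) = 2·5^5 + 2·5^2 + 2·5. Bump = 93396. G_4 = 93395.
G_4 = 93395. HB_6(93395) = 2·6^6 + 2·6^2 + 6 + 5. Bump = 1647196. G_5 = 1647195.
G_5 = 1647195. HB_7(1647195) = 2·7^7 + 2·7^2 + 7 + 4. Bump = 33554572. G_6 = 33554571.

ω^ω·2 + ω^2·2 + ω + 4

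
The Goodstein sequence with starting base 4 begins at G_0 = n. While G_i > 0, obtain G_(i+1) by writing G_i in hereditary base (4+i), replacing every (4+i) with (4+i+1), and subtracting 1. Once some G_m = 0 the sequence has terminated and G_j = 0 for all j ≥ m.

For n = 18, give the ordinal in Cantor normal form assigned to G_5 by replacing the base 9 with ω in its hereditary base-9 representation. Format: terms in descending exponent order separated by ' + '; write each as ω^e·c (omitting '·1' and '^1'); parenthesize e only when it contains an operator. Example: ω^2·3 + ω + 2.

ω·6 + 4

G_0 = 18. HB_4(18) = 4^2 + 2. Bump = 27. G_1 = 26.
G_1 = 26. HB_5(26) = 5^2 + 1. Bump = 37. G_2 = 36.
G_2 = 36. HB_6(36) = 6^2. Bump = 49. G_3 = 48.
G_3 = 48. HB_7(48) = 6·7 + 6. Bump = 54. G_4 = 53.
G_4 = 53. HB_8(53) = 6·8 + 5. Bump = 59. G_5 = 58.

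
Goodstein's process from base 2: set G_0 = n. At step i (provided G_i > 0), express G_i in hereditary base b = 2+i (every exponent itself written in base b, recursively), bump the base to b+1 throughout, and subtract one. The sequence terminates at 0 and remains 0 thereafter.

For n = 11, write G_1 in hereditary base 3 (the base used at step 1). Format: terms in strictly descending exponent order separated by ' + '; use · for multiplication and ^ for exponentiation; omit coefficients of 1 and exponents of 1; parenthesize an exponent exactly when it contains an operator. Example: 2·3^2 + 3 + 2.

3^(3 + 1) + 3

[0] 11 ≡ 2^(2 + 1) + 2 + 1 (base 2). Lift 3: 85. −1: 84.
[1] 84 ≡ 3^(3 + 1) + 3 (base 3). Lift 4: 1028. −1: 1027.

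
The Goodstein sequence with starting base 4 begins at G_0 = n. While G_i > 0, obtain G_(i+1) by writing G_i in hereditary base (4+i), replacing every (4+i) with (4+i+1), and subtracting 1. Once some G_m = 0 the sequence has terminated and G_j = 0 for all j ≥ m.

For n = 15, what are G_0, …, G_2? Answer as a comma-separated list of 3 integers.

15, 17, 19

(0) 15|_4 = 3·4 + 3 ↦ 3·5 + 3|_5 = 18 ⇒ 17
(1) 17|_5 = 3·5 + 2 ↦ 3·6 + 2|_6 = 20 ⇒ 19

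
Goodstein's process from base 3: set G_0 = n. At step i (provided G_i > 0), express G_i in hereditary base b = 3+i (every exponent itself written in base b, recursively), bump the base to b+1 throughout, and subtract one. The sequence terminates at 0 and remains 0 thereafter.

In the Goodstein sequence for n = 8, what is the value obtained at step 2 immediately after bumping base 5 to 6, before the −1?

12

i=0: 8 = 2·3 + 2 (b=3); 3→4: 2·4 + 2 = 10; 10−1 = 9
i=1: 9 = 2·4 + 1 (b=4); 4→5: 2·5 + 1 = 11; 11−1 = 10
i=2: 10 = 2·5 (b=5); 5→6: 2·6 = 12; 12−1 = 11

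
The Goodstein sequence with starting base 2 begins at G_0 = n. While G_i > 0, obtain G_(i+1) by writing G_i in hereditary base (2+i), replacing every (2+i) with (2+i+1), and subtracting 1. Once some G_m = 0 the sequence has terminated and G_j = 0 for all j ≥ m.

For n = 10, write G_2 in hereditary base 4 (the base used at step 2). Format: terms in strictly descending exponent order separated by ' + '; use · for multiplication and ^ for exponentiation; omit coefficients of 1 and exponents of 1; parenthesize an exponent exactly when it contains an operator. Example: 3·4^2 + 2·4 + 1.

4^(4 + 1) + 1

i=0: 10 = 2^(2 + 1) + 2 (b=2); 2→3: 3^(3 + 1) + 3 = 84; 84−1 = 83
i=1: 83 = 3^(3 + 1) + 2 (b=3); 3→4: 4^(4 + 1) + 2 = 1026; 1026−1 = 1025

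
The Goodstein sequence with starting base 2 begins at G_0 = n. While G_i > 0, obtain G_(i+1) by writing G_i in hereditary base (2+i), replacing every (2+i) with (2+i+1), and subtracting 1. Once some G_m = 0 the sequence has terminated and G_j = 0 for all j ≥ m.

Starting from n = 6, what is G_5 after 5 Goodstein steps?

98039

G_0=6  [base 2] 2^2 + 2  →[2↦3]→  3^3 + 3 = 30  −1 ⇒ G_1=29
G_1=29  [base 3] 3^3 + 2  →[3↦4]→  4^4 + 2 = 258  −1 ⇒ G_2=257
G_2=257  [base 4] 4^4 + 1  →[4↦5]→  5^5 + 1 = 3126  −1 ⇒ G_3=3125
G_3=3125  [base 5] 5^5  →[5↦6]→  6^6 = 46656  −1 ⇒ G_4=46655
G_4=46655  [base 6] 5·6^5 + 5·6^4 + 5·6^3 + 5·6^2 + 5·6 + 5  →[6↦7]→  5·7^5 + 5·7^4 + 5·7^3 + 5·7^2 + 5·7 + 5 = 98040  −1 ⇒ G_5=98039
G_5=98039  [base 7] 5·7^5 + 5·7^4 + 5·7^3 + 5·7^2 + 5·7 + 4  →[7↦8]→  5·8^5 + 5·8^4 + 5·8^3 + 5·8^2 + 5·8 + 4 = 187244  −1 ⇒ G_6=187243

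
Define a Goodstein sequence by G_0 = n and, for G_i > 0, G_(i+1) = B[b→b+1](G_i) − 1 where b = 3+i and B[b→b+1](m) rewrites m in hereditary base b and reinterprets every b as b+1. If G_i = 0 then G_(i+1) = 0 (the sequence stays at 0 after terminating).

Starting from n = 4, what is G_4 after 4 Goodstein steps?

step 0: 4 = 3 + 1; sub 4 for 3: 4 + 1; = 5; G_1 = 5−1 = 4
step 1: 4 = 4; sub 5 for 4: 5; = 5; G_2 = 5−1 = 4
step 2: 4 = 4; sub 6 for 5: 4; = 4; G_3 = 4−1 = 3
step 3: 3 = 3; sub 7 for 6: 3; = 3; G_4 = 3−1 = 2
step 4: 2 = 2; sub 8 for 7: 2; = 2; G_5 = 2−1 = 1

2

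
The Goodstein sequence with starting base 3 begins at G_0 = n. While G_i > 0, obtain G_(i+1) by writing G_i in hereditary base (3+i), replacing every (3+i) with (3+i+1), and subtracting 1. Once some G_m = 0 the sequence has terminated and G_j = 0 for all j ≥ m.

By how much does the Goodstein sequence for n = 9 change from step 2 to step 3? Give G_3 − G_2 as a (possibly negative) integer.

2

(0) 9|_3 = 3^2 ↦ 4^2|_4 = 16 ⇒ 15
(1) 15|_4 = 3·4 + 3 ↦ 3·5 + 3|_5 = 18 ⇒ 17
(2) 17|_5 = 3·5 + 2 ↦ 3·6 + 2|_6 = 20 ⇒ 19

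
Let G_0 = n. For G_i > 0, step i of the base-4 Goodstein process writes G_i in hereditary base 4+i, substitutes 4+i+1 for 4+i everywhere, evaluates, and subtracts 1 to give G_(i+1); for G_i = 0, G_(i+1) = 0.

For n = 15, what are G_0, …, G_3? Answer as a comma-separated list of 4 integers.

15, 17, 19, 21

(0) 15|_4 = 3·4 + 3 ↦ 3·5 + 3|_5 = 18 ⇒ 17
(1) 17|_5 = 3·5 + 2 ↦ 3·6 + 2|_6 = 20 ⇒ 19
(2) 19|_6 = 3·6 + 1 ↦ 3·7 + 1|_7 = 22 ⇒ 21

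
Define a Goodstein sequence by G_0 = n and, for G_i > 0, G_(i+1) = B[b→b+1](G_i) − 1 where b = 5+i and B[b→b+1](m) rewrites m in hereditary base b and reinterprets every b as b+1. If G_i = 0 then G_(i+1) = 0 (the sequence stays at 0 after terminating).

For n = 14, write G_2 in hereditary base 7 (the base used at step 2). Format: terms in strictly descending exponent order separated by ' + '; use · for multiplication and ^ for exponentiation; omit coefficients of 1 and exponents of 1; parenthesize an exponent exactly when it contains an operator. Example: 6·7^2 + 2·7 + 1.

step 0: 14 = 2·5 + 4; sub 6 for 5: 2·6 + 4; = 16; G_1 = 16−1 = 15
step 1: 15 = 2·6 + 3; sub 7 for 6: 2·7 + 3; = 17; G_2 = 17−1 = 16
step 2: 16 = 2·7 + 2; sub 8 for 7: 2·8 + 2; = 18; G_3 = 18−1 = 17

2·7 + 2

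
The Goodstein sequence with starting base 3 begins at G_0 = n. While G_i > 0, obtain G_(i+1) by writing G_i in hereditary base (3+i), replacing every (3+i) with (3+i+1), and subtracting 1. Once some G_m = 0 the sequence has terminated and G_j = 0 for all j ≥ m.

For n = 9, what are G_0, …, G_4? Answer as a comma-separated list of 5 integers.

9, 15, 17, 19, 21

G_0 = 9. HB_3(9) = 3^2. Bump = 16. G_1 = 15.
G_1 = 15. HB_4(15) = 3·4 + 3. Bump = 18. G_2 = 17.
G_2 = 17. HB_5(17) = 3·5 + 2. Bump = 20. G_3 = 19.
G_3 = 19. HB_6(19) = 3·6 + 1. Bump = 22. G_4 = 21.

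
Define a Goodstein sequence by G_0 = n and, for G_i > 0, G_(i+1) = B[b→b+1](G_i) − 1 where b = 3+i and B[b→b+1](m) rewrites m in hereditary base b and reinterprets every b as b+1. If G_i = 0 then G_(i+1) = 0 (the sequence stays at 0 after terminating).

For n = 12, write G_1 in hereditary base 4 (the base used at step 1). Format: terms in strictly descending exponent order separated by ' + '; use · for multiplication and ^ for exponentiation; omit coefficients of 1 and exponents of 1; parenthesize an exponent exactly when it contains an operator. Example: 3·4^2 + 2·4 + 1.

(0) 12|_3 = 3^2 + 3 ↦ 4^2 + 4|_4 = 20 ⇒ 19
(1) 19|_4 = 4^2 + 3 ↦ 5^2 + 3|_5 = 28 ⇒ 27

4^2 + 3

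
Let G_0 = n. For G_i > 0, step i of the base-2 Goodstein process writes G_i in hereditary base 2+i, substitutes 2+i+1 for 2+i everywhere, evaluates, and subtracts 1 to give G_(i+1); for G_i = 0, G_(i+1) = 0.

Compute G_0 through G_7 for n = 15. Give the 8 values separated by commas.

15, 111, 1283, 18752, 326593, 6588344, 150994943, 3524450280

i=0: 15 = 2^(2 + 1) + 2^2 + 2 + 1 (b=2); 2→3: 3^(3 + 1) + 3^3 + 3 + 1 = 112; 112−1 = 111
i=1: 111 = 3^(3 + 1) + 3^3 + 3 (b=3); 3→4: 4^(4 + 1) + 4^4 + 4 = 1284; 1284−1 = 1283
i=2: 1283 = 4^(4 + 1) + 4^4 + 3 (b=4); 4→5: 5^(5 + 1) + 5^5 + 3 = 18753; 18753−1 = 18752
i=3: 18752 = 5^(5 + 1) + 5^5 + 2 (b=5); 5→6: 6^(6 + 1) + 6^6 + 2 = 326594; 326594−1 = 326593
i=4: 326593 = 6^(6 + 1) + 6^6 + 1 (b=6); 6→7: 7^(7 + 1) + 7^7 + 1 = 6588345; 6588345−1 = 6588344
i=5: 6588344 = 7^(7 + 1) + 7^7 (b=7); 7→8: 8^(8 + 1) + 8^8 = 150994944; 150994944−1 = 150994943
i=6: 150994943 = 8^(8 + 1) + 7·8^7 + 7·8^6 + 7·8^5 + 7·8^4 + 7·8^3 + 7·8^2 + 7·8 + 7 (b=8); 8→9: 9^(9 + 1) + 7·9^7 + 7·9^6 + 7·9^5 + 7·9^4 + 7·9^3 + 7·9^2 + 7·9 + 7 = 3524450281; 3524450281−1 = 3524450280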